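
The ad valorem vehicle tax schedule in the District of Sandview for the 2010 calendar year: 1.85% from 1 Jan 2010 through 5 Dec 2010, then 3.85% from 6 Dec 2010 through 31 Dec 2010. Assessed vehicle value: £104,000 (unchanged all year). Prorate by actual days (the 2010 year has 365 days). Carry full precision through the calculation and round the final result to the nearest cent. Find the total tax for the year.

£2,072.16

1 Jan – 5 Dec 2010: 339 days at 1.85% → £104,000 × 1.85% × 339/365 = £1,786.9479
6 Dec – 31 Dec 2010: 26 days at 3.85% → £104,000 × 3.85% × 26/365 = £285.2164
Total = £2,072.1644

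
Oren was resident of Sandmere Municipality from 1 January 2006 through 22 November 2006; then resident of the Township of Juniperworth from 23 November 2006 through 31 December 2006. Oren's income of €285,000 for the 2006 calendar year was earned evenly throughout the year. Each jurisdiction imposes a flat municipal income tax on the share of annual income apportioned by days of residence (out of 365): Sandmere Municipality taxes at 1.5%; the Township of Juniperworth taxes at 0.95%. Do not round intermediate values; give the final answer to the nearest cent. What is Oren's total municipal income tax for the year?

€4,107.51

Sandmere Municipality, 1 January – 22 November 2006: 326 days → €285,000 × 1.5% × 326/365 = €3,818.2192
The Township of Juniperworth, 23 November – 31 December 2006: 39 days → €285,000 × 0.95% × 39/365 = €289.2945
Total = €4,107.5137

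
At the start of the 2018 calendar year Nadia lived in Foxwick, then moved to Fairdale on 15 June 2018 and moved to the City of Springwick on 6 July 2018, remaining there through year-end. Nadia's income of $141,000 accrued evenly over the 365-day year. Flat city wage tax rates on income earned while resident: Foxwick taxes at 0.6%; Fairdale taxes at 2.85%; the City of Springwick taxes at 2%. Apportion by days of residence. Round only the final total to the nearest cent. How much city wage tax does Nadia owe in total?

$1,996.60

Foxwick, 1 January – 14 June 2018: 165 days → $141,000 × 0.6% × 165/365 = $382.4384
Fairdale, 15 June – 5 July 2018: 21 days → $141,000 × 2.85% × 21/365 = $231.2014
The City of Springwick, 6 July – 31 December 2018: 179 days → $141,000 × 2% × 179/365 = $1,382.9589
Total = $1,996.5986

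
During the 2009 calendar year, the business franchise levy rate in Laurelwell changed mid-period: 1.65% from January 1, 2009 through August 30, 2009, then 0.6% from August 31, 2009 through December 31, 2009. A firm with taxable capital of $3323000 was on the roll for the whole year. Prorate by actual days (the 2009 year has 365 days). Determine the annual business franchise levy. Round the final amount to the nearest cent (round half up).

$43071.54

January 1 – August 30, 2009: 242 days at 1.65% → $3323000 × 1.65% × 242/365 = $36352.7096
August 31 – December 31, 2009: 123 days at 0.6% → $3323000 × 0.6% × 123/365 = $6718.8329
Total = $43071.5425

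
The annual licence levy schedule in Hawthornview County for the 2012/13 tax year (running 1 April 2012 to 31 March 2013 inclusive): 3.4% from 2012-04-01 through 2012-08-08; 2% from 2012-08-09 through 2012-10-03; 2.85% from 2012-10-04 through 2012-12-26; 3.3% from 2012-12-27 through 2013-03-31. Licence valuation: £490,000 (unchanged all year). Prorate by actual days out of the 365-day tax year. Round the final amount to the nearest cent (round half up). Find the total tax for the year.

£14,859.75

2012-04-01 to 2012-08-08: 130 days at 3.4% → £490,000 × 3.4% × 130/365 = £5,933.6986
2012-08-09 to 2012-10-03: 56 days at 2% → £490,000 × 2% × 56/365 = £1,503.5616
2012-10-04 to 2012-12-26: 84 days at 2.85% → £490,000 × 2.85% × 84/365 = £3,213.8630
2012-12-27 to 2013-03-31: 95 days at 3.3% → £490,000 × 3.3% × 95/365 = £4,208.6301
Total = £14,859.7534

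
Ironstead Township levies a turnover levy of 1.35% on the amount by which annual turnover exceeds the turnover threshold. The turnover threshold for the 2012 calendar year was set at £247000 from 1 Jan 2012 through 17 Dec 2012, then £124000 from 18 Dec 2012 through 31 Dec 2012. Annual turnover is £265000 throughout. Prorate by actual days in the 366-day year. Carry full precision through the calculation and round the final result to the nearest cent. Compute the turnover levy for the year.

£306.52

1 Jan – 17 Dec 2012: 352 days, exemption £247000 → (£265000 − £247000) × 1.35% × 352/366 = £233.7049
18 Dec – 31 Dec 2012: 14 days, exemption £124000 → (£265000 − £124000) × 1.35% × 14/366 = £72.8115
Total = £306.5164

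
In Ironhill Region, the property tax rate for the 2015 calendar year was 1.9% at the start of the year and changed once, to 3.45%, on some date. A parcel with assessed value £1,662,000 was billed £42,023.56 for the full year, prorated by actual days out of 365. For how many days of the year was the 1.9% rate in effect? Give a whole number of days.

Let d = days at the first rate; then 365 − d days at the second rate.
£1,662,000 × [1.9%·d + 3.45%·(365−d)] / 365 = £42,023.56
Solving gives d = 217, so the new rate took effect on August 6, 2015.

217 days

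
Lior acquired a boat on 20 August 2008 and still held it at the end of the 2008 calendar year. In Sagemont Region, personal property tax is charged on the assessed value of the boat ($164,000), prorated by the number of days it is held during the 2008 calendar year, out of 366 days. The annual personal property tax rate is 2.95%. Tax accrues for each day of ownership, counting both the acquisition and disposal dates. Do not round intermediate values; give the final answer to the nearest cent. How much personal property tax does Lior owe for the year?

Days held (20 August – 31 December 2008): 134 out of 366
Tax = $164,000 × 2.95% × 134/366 = $1,771.2896

$1,771.29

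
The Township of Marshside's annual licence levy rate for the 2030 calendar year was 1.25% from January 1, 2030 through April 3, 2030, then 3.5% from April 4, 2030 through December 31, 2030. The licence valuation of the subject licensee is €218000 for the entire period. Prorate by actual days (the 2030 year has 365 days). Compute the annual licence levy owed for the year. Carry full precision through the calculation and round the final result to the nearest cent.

January 1 – April 3, 2030: 93 days at 1.25% → €218000 × 1.25% × 93/365 = €694.3151
April 4 – December 31, 2030: 272 days at 3.5% → €218000 × 3.5% × 272/365 = €5685.9178
Total = €6380.2329

€6380.23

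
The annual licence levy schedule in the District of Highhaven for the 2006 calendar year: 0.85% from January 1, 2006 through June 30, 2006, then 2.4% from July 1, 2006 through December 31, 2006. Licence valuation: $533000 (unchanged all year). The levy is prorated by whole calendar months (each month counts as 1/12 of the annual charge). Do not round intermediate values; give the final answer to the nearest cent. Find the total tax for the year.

$8661.25

January 1 – June 30, 2006: 6 months at 0.85% → $533000 × 0.85% × 6/12 = $2265.2500
July 1 – December 31, 2006: 6 months at 2.4% → $533000 × 2.4% × 6/12 = $6396.0000
Total = $8661.2500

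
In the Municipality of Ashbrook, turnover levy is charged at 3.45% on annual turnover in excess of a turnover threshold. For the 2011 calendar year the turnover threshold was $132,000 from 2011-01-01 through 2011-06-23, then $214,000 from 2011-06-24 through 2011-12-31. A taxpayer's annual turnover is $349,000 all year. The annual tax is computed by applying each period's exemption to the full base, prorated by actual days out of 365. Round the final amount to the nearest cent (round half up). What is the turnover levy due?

2011-01-01 to 2011-06-23: 174 days, exemption $132,000 → ($349,000 − $132,000) × 3.45% × 174/365 = $3,568.9068
2011-06-24 to 2011-12-31: 191 days, exemption $214,000 → ($349,000 − $214,000) × 3.45% × 191/365 = $2,437.2123
Total = $6,006.1192

$6,006.12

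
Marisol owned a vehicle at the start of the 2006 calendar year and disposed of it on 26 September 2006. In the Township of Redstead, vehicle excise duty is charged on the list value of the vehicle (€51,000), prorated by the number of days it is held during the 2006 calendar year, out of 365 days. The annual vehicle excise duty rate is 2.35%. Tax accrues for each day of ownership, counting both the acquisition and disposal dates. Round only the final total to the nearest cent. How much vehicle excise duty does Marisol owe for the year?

Days held (1 January – 26 September 2006): 269 out of 365
Tax = €51,000 × 2.35% × 269/365 = €883.2781

€883.28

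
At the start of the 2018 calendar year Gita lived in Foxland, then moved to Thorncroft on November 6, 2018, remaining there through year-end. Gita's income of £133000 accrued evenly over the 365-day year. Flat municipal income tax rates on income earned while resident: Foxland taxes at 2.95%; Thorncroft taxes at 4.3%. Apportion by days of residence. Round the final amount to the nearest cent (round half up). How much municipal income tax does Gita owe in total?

Foxland, January 1 – November 5, 2018: 309 days → £133000 × 2.95% × 309/365 = £3321.5384
Thorncroft, November 6 – December 31, 2018: 56 days → £133000 × 4.3% × 56/365 = £877.4356
Total = £4198.9740

£4198.97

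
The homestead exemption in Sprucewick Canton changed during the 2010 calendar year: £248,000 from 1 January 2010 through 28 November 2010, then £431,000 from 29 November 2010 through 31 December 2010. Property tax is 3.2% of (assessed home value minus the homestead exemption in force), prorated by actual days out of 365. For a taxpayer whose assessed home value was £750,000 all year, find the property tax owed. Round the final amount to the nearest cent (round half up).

£15,534.55

1 January – 28 November 2010: 332 days, exemption £248,000 → (£750,000 − £248,000) × 3.2% × 332/365 = £14,611.6384
29 November – 31 December 2010: 33 days, exemption £431,000 → (£750,000 − £431,000) × 3.2% × 33/365 = £922.9151
Total = £15,534.5534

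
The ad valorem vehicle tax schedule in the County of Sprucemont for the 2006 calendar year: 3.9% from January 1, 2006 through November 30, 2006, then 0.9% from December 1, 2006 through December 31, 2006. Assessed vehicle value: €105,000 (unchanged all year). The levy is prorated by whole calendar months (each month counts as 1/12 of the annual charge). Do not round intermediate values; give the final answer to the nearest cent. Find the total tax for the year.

€3,832.50

January 1 – November 30, 2006: 11 months at 3.9% → €105,000 × 3.9% × 11/12 = €3,753.7500
December 1 – December 31, 2006: 1 month at 0.9% → €105,000 × 0.9% × 1/12 = €78.7500
Total = €3,832.5000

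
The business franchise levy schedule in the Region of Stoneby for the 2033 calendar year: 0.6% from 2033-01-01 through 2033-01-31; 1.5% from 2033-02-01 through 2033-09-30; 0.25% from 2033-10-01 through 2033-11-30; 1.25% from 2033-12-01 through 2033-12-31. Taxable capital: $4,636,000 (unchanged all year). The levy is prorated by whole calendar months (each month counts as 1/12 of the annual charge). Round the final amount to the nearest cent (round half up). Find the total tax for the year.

2033-01-01 to 2033-01-31: 1 month at 0.6% → $4,636,000 × 0.6% × 1/12 = $2,318.0000
2033-02-01 to 2033-09-30: 8 months at 1.5% → $4,636,000 × 1.5% × 8/12 = $46,360.0000
2033-10-01 to 2033-11-30: 2 months at 0.25% → $4,636,000 × 0.25% × 2/12 = $1,931.6667
2033-12-01 to 2033-12-31: 1 month at 1.25% → $4,636,000 × 1.25% × 1/12 = $4,829.1667
Total = $55,438.8333

$55,438.83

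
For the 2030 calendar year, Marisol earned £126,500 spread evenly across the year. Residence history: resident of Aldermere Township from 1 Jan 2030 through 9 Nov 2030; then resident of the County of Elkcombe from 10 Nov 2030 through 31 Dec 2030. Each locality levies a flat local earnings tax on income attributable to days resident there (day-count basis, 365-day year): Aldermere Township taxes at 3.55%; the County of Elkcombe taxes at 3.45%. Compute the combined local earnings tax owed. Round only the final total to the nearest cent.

Aldermere Township, 1 Jan – 9 Nov 2030: 313 days → £126,500 × 3.55% × 313/365 = £3,850.9719
The County of Elkcombe, 10 Nov – 31 Dec 2030: 52 days → £126,500 × 3.45% × 52/365 = £621.7562
Total = £4,472.7281

£4,472.73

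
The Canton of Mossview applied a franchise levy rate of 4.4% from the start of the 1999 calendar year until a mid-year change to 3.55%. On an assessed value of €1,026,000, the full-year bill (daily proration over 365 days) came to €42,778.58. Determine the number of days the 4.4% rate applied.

Let d = days at the first rate; then 365 − d days at the second rate.
€1,026,000 × [4.4%·d + 3.55%·(365−d)] / 365 = €42,778.58
Solving gives d = 266, so the new rate took effect on 24 Sep 1999.

266 days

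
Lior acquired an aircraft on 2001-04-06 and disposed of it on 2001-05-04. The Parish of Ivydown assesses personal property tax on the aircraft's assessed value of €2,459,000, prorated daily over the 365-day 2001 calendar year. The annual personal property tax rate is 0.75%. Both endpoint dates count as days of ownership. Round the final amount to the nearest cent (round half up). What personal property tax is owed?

Days held (2001-04-06 to 2001-05-04): 29 out of 365
Tax = €2,459,000 × 0.75% × 29/365 = €1,465.2945

€1,465.29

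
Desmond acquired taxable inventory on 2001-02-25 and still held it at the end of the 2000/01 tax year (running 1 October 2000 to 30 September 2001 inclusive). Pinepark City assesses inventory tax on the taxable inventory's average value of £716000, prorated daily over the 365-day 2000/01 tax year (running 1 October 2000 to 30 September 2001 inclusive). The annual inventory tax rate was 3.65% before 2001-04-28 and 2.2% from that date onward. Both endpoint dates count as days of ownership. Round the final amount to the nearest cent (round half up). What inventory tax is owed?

£11171.56

2001-02-25 to 2001-04-27: 62 days at 3.65% → £716000 × 3.65% × 62/365 = £4439.2000
2001-04-28 to 2001-09-30: 156 days at 2.2% → £716000 × 2.2% × 156/365 = £6732.3616
Total = £11171.5616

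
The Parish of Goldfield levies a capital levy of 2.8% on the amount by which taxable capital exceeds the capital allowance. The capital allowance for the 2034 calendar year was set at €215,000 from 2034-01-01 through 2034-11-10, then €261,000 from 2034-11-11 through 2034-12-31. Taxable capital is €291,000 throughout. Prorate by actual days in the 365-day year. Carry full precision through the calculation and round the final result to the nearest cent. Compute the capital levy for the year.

2034-01-01 to 2034-11-10: 314 days, exemption €215,000 → (€291,000 − €215,000) × 2.8% × 314/365 = €1,830.6630
2034-11-11 to 2034-12-31: 51 days, exemption €261,000 → (€291,000 − €261,000) × 2.8% × 51/365 = €117.3699
Total = €1,948.0329

€1,948.03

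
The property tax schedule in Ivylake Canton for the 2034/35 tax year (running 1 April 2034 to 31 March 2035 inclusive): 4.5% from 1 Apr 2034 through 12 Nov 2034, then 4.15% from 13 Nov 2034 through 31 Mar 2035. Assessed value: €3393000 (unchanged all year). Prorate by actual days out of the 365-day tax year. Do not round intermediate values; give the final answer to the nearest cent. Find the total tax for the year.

€148162.55

1 Apr – 12 Nov 2034: 226 days at 4.5% → €3393000 × 4.5% × 226/365 = €94539.2055
13 Nov 2034 – 31 Mar 2035: 139 days at 4.15% → €3393000 × 4.15% × 139/365 = €53623.3438
Total = €148162.5493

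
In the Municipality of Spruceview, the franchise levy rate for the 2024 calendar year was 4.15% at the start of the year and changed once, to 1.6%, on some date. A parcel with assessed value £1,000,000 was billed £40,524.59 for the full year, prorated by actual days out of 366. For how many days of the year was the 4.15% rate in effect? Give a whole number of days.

Let d = days at the first rate; then 366 − d days at the second rate.
£1,000,000 × [4.15%·d + 1.6%·(366−d)] / 366 = £40,524.59
Solving gives d = 352, so the new rate took effect on 18 Dec 2024.

352 days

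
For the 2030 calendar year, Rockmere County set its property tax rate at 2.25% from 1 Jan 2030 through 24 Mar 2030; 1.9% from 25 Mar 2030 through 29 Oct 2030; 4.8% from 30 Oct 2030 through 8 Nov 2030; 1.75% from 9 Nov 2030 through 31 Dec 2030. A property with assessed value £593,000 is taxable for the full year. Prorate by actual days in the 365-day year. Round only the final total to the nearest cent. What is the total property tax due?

1 Jan – 24 Mar 2030: 83 days at 2.25% → £593,000 × 2.25% × 83/365 = £3,034.0479
25 Mar – 29 Oct 2030: 219 days at 1.9% → £593,000 × 1.9% × 219/365 = £6,760.2000
30 Oct – 8 Nov 2030: 10 days at 4.8% → £593,000 × 4.8% × 10/365 = £779.8356
9 Nov – 31 Dec 2030: 53 days at 1.75% → £593,000 × 1.75% × 53/365 = £1,506.8699
Total = £12,080.9534

£12,080.95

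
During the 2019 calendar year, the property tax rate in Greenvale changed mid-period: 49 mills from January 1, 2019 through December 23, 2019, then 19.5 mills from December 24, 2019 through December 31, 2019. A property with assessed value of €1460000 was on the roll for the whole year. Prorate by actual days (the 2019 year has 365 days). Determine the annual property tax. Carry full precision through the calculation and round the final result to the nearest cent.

€70596.00

January 1 – December 23, 2019: 357 days at 49 mills → €1460000 × 4.9% × 357/365 = €69972.0000
December 24 – December 31, 2019: 8 days at 19.5 mills → €1460000 × 1.95% × 8/365 = €624.0000
Total = €70596.0000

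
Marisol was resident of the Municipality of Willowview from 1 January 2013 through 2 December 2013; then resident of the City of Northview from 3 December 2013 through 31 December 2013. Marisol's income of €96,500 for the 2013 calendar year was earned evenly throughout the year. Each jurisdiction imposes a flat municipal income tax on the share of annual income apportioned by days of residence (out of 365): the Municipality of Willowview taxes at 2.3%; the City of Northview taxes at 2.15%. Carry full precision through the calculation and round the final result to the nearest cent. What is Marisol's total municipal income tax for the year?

€2,208.00

The Municipality of Willowview, 1 January – 2 December 2013: 336 days → €96,500 × 2.3% × 336/365 = €2,043.1562
The City of Northview, 3 December – 31 December 2013: 29 days → €96,500 × 2.15% × 29/365 = €164.8432
Total = €2,207.9993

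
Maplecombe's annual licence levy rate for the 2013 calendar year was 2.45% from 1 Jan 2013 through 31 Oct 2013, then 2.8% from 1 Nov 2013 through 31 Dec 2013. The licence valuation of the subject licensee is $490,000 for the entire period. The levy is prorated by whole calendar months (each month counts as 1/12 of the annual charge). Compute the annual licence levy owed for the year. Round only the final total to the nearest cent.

1 Jan – 31 Oct 2013: 10 months at 2.45% → $490,000 × 2.45% × 10/12 = $10,004.1667
1 Nov – 31 Dec 2013: 2 months at 2.8% → $490,000 × 2.8% × 2/12 = $2,286.6667
Total = $12,290.8333

$12,290.83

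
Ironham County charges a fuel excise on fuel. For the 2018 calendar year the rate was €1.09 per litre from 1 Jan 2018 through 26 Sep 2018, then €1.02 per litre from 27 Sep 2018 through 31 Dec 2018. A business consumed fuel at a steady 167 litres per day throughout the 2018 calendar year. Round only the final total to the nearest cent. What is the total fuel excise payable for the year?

1 Jan – 26 Sep 2018: 269 days × 167 litres/day = 44,923 litres at €1.09/litre → €48,966.07
27 Sep – 31 Dec 2018: 96 days × 167 litres/day = 16,032 litres at €1.02/litre → €16,352.64

€65,318.71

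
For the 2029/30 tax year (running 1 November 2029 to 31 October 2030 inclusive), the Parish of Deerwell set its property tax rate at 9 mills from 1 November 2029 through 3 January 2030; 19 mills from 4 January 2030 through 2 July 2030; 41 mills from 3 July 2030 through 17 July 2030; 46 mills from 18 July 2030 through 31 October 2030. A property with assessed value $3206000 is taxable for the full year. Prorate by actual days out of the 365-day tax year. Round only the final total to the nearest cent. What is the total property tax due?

1 November 2029 – 3 January 2030: 64 days at 9 mills → $3206000 × 0.9% × 64/365 = $5059.3315
4 January – 2 July 2030: 180 days at 19 mills → $3206000 × 1.9% × 180/365 = $30039.7808
3 July – 17 July 2030: 15 days at 41 mills → $3206000 × 4.1% × 15/365 = $5401.8904
18 July – 31 October 2030: 106 days at 46 mills → $3206000 × 4.6% × 106/365 = $42828.6466
Total = $83329.6493

$83329.65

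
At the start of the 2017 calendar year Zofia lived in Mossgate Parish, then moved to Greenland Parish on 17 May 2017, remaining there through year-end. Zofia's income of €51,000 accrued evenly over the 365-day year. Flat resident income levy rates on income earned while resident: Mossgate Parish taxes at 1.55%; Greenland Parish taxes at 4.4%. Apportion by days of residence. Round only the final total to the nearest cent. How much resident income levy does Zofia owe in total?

€1,702.42

Mossgate Parish, 1 January – 16 May 2017: 136 days → €51,000 × 1.55% × 136/365 = €294.5425
Greenland Parish, 17 May – 31 December 2017: 229 days → €51,000 × 4.4% × 229/365 = €1,407.8795
Total = €1,702.4219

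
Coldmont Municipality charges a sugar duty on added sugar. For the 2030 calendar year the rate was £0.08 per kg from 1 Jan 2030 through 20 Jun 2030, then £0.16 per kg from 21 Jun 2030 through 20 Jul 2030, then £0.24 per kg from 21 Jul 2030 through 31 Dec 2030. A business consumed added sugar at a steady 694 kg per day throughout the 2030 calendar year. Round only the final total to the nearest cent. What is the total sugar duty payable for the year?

£40140.96

1 Jan – 20 Jun 2030: 171 days × 694 kg/day = 118,674 kg at £0.08/kg → £9493.92
21 Jun – 20 Jul 2030: 30 days × 694 kg/day = 20,820 kg at £0.16/kg → £3331.20
21 Jul – 31 Dec 2030: 164 days × 694 kg/day = 113,816 kg at £0.24/kg → £27315.84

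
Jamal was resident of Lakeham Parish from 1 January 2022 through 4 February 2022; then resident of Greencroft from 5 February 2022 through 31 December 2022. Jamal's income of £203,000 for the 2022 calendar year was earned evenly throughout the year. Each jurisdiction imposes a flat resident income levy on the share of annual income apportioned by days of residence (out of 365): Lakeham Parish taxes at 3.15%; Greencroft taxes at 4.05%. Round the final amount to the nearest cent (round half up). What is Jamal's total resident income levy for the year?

£8,046.31

Lakeham Parish, 1 January – 4 February 2022: 35 days → £203,000 × 3.15% × 35/365 = £613.1712
Greencroft, 5 February – 31 December 2022: 330 days → £203,000 × 4.05% × 330/365 = £7,433.1370
Total = £8,046.3082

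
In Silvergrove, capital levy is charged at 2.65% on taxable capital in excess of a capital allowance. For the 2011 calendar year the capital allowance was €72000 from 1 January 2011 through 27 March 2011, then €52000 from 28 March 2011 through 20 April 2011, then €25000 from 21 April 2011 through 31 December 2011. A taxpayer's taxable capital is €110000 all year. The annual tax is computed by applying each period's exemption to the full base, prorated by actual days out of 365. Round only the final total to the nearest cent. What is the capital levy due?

1 January – 27 March 2011: 86 days, exemption €72000 → (€110000 − €72000) × 2.65% × 86/365 = €237.2658
28 March – 20 April 2011: 24 days, exemption €52000 → (€110000 − €52000) × 2.65% × 24/365 = €101.0630
21 April – 31 December 2011: 255 days, exemption €25000 → (€110000 − €25000) × 2.65% × 255/365 = €1573.6644
Total = €1911.9932

€1911.99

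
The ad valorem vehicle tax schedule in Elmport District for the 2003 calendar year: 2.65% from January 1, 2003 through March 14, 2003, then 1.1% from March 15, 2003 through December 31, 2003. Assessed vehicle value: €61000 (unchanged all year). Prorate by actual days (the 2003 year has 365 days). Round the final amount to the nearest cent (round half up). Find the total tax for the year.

January 1 – March 14, 2003: 73 days at 2.65% → €61000 × 2.65% × 73/365 = €323.3000
March 15 – December 31, 2003: 292 days at 1.1% → €61000 × 1.1% × 292/365 = €536.8000
Total = €860.1000

€860.10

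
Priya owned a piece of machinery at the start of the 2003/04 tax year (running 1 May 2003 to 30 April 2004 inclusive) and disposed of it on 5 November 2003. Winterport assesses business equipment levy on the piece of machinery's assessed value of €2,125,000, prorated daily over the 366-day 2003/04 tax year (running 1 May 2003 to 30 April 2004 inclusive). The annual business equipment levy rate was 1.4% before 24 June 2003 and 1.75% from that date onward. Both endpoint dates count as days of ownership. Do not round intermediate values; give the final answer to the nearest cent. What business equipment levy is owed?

€18,106.05

1 May – 23 June 2003: 54 days at 1.4% → €2,125,000 × 1.4% × 54/366 = €4,389.3443
24 June – 5 November 2003: 135 days at 1.75% → €2,125,000 × 1.75% × 135/366 = €13,716.7008
Total = €18,106.0451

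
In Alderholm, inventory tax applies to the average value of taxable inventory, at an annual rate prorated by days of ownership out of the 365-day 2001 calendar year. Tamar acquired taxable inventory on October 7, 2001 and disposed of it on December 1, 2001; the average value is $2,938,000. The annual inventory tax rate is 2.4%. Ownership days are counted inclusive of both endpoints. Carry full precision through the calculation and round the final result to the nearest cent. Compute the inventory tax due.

Days held (October 7 – December 1, 2001): 56 out of 365
Tax = $2,938,000 × 2.4% × 56/365 = $10,818.2795

$10,818.28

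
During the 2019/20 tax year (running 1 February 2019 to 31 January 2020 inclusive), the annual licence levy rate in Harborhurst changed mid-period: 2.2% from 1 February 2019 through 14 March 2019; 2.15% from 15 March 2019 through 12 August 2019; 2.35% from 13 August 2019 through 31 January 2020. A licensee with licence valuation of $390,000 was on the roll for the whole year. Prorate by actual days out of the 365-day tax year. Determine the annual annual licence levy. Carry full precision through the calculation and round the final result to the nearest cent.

$8,775.00

1 February – 14 March 2019: 42 days at 2.2% → $390,000 × 2.2% × 42/365 = $987.2877
15 March – 12 August 2019: 151 days at 2.15% → $390,000 × 2.15% × 151/365 = $3,468.8630
13 August 2019 – 31 January 2020: 172 days at 2.35% → $390,000 × 2.35% × 172/365 = $4,318.8493
Total = $8,775.0000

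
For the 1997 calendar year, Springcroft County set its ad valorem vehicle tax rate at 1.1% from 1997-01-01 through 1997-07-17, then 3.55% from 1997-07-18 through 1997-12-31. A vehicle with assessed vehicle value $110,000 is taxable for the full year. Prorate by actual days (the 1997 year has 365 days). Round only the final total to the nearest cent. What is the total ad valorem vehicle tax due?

1997-01-01 to 1997-07-17: 198 days at 1.1% → $110,000 × 1.1% × 198/365 = $656.3836
1997-07-18 to 1997-12-31: 167 days at 3.55% → $110,000 × 3.55% × 167/365 = $1,786.6712
Total = $2,443.0548

$2,443.05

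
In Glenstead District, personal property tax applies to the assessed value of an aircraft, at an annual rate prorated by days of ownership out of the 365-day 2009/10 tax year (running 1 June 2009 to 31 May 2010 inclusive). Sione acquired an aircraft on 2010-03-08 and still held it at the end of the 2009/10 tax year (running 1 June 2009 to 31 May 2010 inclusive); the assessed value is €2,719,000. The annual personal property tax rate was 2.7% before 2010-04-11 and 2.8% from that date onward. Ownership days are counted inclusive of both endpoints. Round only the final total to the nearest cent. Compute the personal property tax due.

€17,476.09

2010-03-08 to 2010-04-10: 34 days at 2.7% → €2,719,000 × 2.7% × 34/365 = €6,838.4712
2010-04-11 to 2010-05-31: 51 days at 2.8% → €2,719,000 × 2.8% × 51/365 = €10,637.6219
Total = €17,476.0932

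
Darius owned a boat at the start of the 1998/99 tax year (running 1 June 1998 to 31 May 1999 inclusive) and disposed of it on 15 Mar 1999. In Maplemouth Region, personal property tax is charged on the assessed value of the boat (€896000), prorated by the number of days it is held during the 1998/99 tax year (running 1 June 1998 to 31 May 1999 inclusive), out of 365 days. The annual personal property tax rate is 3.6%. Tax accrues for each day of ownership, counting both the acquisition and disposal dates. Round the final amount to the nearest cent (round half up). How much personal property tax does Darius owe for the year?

Days held (1 Jun 1998 – 15 Mar 1999): 288 out of 365
Tax = €896000 × 3.6% × 288/365 = €25451.3096

€25451.31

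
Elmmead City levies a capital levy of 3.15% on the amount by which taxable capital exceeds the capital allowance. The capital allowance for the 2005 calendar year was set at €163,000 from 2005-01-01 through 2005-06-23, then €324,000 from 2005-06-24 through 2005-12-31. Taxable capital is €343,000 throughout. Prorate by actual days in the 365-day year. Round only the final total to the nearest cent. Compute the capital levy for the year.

2005-01-01 to 2005-06-23: 174 days, exemption €163,000 → (€343,000 − €163,000) × 3.15% × 174/365 = €2,702.9589
2005-06-24 to 2005-12-31: 191 days, exemption €324,000 → (€343,000 − €324,000) × 3.15% × 191/365 = €313.1877
Total = €3,016.1466

€3,016.15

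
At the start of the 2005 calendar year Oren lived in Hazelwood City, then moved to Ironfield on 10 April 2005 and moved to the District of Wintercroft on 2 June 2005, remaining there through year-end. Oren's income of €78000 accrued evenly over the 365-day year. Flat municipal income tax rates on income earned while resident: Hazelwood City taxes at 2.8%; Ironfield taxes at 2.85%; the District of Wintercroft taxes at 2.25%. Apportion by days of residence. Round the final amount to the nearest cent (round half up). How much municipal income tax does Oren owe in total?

Hazelwood City, 1 January – 9 April 2005: 99 days → €78000 × 2.8% × 99/365 = €592.3726
Ironfield, 10 April – 1 June 2005: 53 days → €78000 × 2.85% × 53/365 = €322.7918
The District of Wintercroft, 2 June – 31 December 2005: 213 days → €78000 × 2.25% × 213/365 = €1024.1507
Total = €1939.3151

€1939.32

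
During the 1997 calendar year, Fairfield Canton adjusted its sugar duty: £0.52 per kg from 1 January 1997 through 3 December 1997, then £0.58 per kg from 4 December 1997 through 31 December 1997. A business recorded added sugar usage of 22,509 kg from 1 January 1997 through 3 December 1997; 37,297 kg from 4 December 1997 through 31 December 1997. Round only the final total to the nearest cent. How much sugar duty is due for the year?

1 January – 3 December 1997: 22,509 kg at £0.52/kg → £11,704.68
4 December – 31 December 1997: 37,297 kg at £0.58/kg → £21,632.26

£33,336.94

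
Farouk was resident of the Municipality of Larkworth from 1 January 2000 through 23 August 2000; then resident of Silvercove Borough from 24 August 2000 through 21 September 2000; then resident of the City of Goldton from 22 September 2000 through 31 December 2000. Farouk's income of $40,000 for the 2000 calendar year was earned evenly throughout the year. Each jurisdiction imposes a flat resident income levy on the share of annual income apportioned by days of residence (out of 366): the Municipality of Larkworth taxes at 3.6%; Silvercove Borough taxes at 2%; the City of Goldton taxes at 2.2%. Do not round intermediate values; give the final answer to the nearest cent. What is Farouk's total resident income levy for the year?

$1,234.75

The Municipality of Larkworth, 1 January – 23 August 2000: 236 days → $40,000 × 3.6% × 236/366 = $928.5246
Silvercove Borough, 24 August – 21 September 2000: 29 days → $40,000 × 2% × 29/366 = $63.3880
The City of Goldton, 22 September – 31 December 2000: 101 days → $40,000 × 2.2% × 101/366 = $242.8415
Total = $1,234.7541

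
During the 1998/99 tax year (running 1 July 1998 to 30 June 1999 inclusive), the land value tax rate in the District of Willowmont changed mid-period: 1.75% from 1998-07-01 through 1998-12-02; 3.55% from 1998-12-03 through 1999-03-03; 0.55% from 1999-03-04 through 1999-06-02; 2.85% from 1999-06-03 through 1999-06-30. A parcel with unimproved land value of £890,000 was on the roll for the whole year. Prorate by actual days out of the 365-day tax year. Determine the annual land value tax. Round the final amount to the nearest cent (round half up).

£17,657.36

1998-07-01 to 1998-12-02: 155 days at 1.75% → £890,000 × 1.75% × 155/365 = £6,614.0411
1998-12-03 to 1999-03-03: 91 days at 3.55% → £890,000 × 3.55% × 91/365 = £7,877.1096
1999-03-04 to 1999-06-02: 91 days at 0.55% → £890,000 × 0.55% × 91/365 = £1,220.3973
1999-06-03 to 1999-06-30: 28 days at 2.85% → £890,000 × 2.85% × 28/365 = £1,945.8082
Total = £17,657.3562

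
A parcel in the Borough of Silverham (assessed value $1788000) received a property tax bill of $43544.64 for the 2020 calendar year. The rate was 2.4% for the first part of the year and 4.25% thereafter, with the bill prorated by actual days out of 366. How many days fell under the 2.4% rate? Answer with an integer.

359 days

Let d = days at the first rate; then 366 − d days at the second rate.
$1788000 × [2.4%·d + 4.25%·(366−d)] / 366 = $43544.64
Solving gives d = 359, so the new rate took effect on 25 December 2020.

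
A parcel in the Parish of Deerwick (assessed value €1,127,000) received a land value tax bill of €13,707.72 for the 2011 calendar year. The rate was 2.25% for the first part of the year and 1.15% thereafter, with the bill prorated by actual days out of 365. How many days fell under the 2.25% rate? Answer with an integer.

22 days

Let d = days at the first rate; then 365 − d days at the second rate.
€1,127,000 × [2.25%·d + 1.15%·(365−d)] / 365 = €13,707.72
Solving gives d = 22, so the new rate took effect on 23 January 2011.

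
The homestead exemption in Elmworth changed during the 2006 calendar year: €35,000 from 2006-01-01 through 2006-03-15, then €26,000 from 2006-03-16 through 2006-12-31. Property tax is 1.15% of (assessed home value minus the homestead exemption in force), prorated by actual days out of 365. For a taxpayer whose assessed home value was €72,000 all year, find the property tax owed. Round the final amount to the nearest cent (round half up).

2006-01-01 to 2006-03-15: 74 days, exemption €35,000 → (€72,000 − €35,000) × 1.15% × 74/365 = €86.2658
2006-03-16 to 2006-12-31: 291 days, exemption €26,000 → (€72,000 − €26,000) × 1.15% × 291/365 = €421.7507
Total = €508.0164

€508.02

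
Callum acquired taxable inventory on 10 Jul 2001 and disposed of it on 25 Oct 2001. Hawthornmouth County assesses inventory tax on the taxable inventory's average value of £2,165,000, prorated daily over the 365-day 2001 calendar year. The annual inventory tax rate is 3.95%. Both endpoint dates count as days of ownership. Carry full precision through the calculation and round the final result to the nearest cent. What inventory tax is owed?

Days held (10 Jul – 25 Oct 2001): 108 out of 365
Tax = £2,165,000 × 3.95% × 108/365 = £25,303.8082

£25,303.81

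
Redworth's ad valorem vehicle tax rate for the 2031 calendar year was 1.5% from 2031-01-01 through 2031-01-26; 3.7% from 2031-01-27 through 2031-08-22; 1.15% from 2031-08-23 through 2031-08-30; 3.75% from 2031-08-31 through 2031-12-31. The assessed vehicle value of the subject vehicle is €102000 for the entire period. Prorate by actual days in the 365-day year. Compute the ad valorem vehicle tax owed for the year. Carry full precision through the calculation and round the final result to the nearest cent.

2031-01-01 to 2031-01-26: 26 days at 1.5% → €102000 × 1.5% × 26/365 = €108.9863
2031-01-27 to 2031-08-22: 208 days at 3.7% → €102000 × 3.7% × 208/365 = €2150.6630
2031-08-23 to 2031-08-30: 8 days at 1.15% → €102000 × 1.15% × 8/365 = €25.7096
2031-08-31 to 2031-12-31: 123 days at 3.75% → €102000 × 3.75% × 123/365 = €1288.9726
Total = €3574.3315

€3574.33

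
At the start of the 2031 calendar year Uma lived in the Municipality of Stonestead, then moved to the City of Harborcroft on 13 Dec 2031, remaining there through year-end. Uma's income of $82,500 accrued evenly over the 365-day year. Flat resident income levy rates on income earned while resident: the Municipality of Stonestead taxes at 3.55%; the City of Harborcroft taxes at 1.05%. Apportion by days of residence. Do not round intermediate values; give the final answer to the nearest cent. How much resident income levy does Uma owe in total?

$2,821.39

The Municipality of Stonestead, 1 Jan – 12 Dec 2031: 346 days → $82,500 × 3.55% × 346/365 = $2,776.2945
The City of Harborcroft, 13 Dec – 31 Dec 2031: 19 days → $82,500 × 1.05% × 19/365 = $45.0925
Total = $2,821.3870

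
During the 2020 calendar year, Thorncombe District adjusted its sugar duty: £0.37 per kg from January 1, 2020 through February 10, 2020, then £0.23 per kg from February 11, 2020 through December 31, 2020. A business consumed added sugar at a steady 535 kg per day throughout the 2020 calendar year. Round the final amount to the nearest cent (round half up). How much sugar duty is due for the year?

£48107.20

January 1 – February 10, 2020: 41 days × 535 kg/day = 21,935 kg at £0.37/kg → £8115.95
February 11 – December 31, 2020: 325 days × 535 kg/day = 173,875 kg at £0.23/kg → £39991.25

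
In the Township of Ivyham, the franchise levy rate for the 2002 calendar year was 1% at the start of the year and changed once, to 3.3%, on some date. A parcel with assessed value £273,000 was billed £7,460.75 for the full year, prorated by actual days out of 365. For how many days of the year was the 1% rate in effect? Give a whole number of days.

Let d = days at the first rate; then 365 − d days at the second rate.
£273,000 × [1%·d + 3.3%·(365−d)] / 365 = £7,460.75
Solving gives d = 90, so the new rate took effect on 1 April 2002.

90 days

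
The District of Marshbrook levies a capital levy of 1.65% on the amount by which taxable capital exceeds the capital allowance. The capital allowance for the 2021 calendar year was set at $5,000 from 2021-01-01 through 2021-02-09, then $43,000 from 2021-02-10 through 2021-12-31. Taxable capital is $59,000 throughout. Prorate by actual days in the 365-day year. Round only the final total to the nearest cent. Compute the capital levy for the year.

$332.71

2021-01-01 to 2021-02-09: 40 days, exemption $5,000 → ($59,000 − $5,000) × 1.65% × 40/365 = $97.6438
2021-02-10 to 2021-12-31: 325 days, exemption $43,000 → ($59,000 − $43,000) × 1.65% × 325/365 = $235.0685
Total = $332.7123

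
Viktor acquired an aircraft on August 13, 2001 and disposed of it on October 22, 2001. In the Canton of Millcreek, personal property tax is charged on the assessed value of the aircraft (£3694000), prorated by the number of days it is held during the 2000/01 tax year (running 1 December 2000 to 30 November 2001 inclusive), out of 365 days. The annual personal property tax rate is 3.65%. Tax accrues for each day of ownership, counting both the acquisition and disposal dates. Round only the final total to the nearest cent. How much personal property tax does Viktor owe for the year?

£26227.40

Days held (August 13 – October 22, 2001): 71 out of 365
Tax = £3694000 × 3.65% × 71/365 = £26227.4000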